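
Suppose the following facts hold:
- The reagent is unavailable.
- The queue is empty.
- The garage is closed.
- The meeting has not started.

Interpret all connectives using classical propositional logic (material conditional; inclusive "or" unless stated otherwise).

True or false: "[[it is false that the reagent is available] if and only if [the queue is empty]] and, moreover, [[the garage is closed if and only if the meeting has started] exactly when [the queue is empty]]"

Let L = "the reagent is available" (F), U = "the queue is empty" (T), H = "the garage is closed" (T), P = "the meeting has started" (F).
Formalization: (¬L ↔ U) ∧ ((H ↔ P) ↔ U)

¬L = ¬F = T
¬L ↔ U = T ↔ T = T
H ↔ P = T ↔ F = F
(H ↔ P) ↔ U = F ↔ T = F
(¬L ↔ U) ∧ ((H ↔ P) ↔ U) = T ∧ F = F

false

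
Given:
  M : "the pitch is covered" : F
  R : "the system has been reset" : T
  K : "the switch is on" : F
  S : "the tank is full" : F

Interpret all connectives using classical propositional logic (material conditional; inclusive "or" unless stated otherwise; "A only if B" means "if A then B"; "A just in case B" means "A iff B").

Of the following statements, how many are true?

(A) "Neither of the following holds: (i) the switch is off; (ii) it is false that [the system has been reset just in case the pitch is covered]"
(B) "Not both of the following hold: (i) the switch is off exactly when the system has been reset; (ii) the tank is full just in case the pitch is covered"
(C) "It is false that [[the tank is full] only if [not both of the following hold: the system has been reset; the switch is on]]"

(A): This is ~K nor ~(R <-> M).

~K = ~F = T
R <-> M = T <-> F = F
~(R <-> M) = ~F = T
~K nor ~(R <-> M) = T nor T = F
Thus (A) is false.

(B): This is (~K <-> R) nand (S <-> M).

~K = ~F = T
~K <-> R = T <-> T = T
S <-> M = F <-> F = T
(~K <-> R) nand (S <-> M) = T nand T = F
So (B) is false.

(C): This is ~(S -> (R nand K)).

R nand K = T nand F = T
S -> (R nand K) = F -> T = T
~(S -> (R nand K)) = ~T = F
Hence (C) is false.

True statements: 0 (none).

0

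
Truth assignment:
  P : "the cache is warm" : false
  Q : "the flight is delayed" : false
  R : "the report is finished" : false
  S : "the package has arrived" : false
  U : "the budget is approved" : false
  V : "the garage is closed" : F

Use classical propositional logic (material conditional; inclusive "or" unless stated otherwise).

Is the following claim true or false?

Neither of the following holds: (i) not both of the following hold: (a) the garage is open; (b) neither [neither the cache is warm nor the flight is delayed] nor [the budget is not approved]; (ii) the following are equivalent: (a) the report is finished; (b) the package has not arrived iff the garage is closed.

false

Parsed as (~V nand ((P nor Q) nor ~U)) nor (R <-> (~S <-> V))

~V = ~F = T
P nor Q = F nor F = T
~U = ~F = T
(P nor Q) nor ~U = T nor T = F
~V nand ((P nor Q) nor ~U) = T nand F = T
~S = ~F = T
~S <-> V = T <-> F = F
R <-> (~S <-> V) = F <-> F = T
(~V nand ((P nor Q) nor ~U)) nor (R <-> (~S <-> V)) = T nor T = F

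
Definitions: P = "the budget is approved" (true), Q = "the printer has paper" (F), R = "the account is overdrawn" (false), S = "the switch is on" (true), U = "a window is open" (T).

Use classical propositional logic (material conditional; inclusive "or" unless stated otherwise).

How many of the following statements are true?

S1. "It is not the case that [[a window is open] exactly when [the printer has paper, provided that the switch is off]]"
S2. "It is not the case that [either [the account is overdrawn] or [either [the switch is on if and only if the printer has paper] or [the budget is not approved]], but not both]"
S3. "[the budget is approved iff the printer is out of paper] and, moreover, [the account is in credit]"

2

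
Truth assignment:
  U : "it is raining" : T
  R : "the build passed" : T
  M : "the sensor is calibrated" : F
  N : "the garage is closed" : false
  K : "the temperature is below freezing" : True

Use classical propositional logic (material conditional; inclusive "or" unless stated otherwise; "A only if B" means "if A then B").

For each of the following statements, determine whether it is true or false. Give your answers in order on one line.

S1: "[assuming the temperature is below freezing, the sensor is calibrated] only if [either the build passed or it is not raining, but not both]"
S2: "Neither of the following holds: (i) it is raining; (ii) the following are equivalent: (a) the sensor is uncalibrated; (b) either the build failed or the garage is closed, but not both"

S1 True; S2 False

S1: This is (K → M) → (R ⊕ ¬U).

K → M = T → F = F
¬U = ¬T = F
R ⊕ ¬U = T ⊕ F = T
(K → M) → (R ⊕ ¬U) = F → T = T
So S1 is true.

S2: This is U ↓ (¬M ↔ (¬R ⊕ N)).

¬M = ¬F = T
¬R = ¬T = F
¬R ⊕ N = F ⊕ F = F
¬M ↔ (¬R ⊕ N) = T ↔ F = F
U ↓ (¬M ↔ (¬R ⊕ N)) = T ↓ F = F
So S2 is false.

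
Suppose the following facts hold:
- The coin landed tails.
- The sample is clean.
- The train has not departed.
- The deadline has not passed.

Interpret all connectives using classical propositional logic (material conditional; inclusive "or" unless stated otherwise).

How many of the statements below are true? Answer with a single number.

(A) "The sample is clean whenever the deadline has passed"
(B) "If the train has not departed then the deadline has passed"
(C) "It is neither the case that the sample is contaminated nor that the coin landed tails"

1

Let S = "the deadline has passed" (False), H = "the sample is contaminated" (False), V = "the train has departed" (False), R = "the coin landed heads" (False).

(A): Formalization: S -> not H

not H = not False = True
S -> not H = False -> True = True
Thus (A) is true.

(B): In symbols: not V -> S

not V = not False = True
not V -> S = True -> False = False
Hence (B) is false.

(C): Parsed as H nor not R

not R = not False = True
H nor not R = False nor True = False
So (C) is false.

1 of the 3 statements is true ((A)).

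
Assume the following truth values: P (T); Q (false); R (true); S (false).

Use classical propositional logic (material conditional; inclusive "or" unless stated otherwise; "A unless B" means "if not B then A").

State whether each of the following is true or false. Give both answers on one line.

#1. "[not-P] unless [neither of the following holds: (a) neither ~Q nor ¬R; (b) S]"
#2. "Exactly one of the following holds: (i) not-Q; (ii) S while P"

#1 True; #2 True

#1: Formalization: not P or ((not Q nor not R) nor S)

not P = not True = False
not Q = not False = True
not R = not True = False
not Q nor not R = True nor False = False
(not Q nor not R) nor S = False nor False = True
not P or ((not Q nor not R) nor S) = False or True = True
So #1 is true.

#2: This is not Q xor (S and P).

not Q = not False = True
S and P = False and True = False
not Q xor (S and P) = True xor False = True
Thus #2 is true.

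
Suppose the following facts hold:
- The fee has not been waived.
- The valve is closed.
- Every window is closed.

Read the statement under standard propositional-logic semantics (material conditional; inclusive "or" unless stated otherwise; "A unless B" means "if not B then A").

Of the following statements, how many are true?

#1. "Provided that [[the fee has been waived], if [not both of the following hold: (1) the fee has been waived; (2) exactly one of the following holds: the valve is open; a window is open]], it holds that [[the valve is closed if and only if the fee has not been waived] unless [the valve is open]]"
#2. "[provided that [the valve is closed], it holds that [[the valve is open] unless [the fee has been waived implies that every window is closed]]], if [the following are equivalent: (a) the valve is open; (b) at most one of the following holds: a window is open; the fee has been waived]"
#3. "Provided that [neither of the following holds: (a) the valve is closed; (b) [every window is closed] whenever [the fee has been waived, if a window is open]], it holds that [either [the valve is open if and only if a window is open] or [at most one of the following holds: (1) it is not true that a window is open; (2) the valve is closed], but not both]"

3

Let M = "the fee has been waived" (F), G = "the valve is open" (F), U = "a window is open" (F).

#1: This is ((M ↑ (G ⊕ U)) → M) → ((¬G ↔ ¬M) ∨ G).

G ⊕ U = F ⊕ F = F
M ↑ (G ⊕ U) = F ↑ F = T
(M ↑ (G ⊕ U)) → M = T → F = F
¬G = ¬F = T
¬M = ¬F = T
¬G ↔ ¬M = T ↔ T = T
(¬G ↔ ¬M) ∨ G = T ∨ F = T
((M ↑ (G ⊕ U)) → M) → ((¬G ↔ ¬M) ∨ G) = F → T = T
Thus #1 is true.

#2: Formalization: (G ↔ (U ↑ M)) → (¬G → (G ∨ (M → ¬U)))

U ↑ M = F ↑ F = T
G ↔ (U ↑ M) = F ↔ T = F
¬G = ¬F = T
¬U = ¬F = T
M → ¬U = F → T = T
G ∨ (M → ¬U) = F ∨ T = T
¬G → (G ∨ (M → ¬U)) = T → T = T
(G ↔ (U ↑ M)) → (¬G → (G ∨ (M → ¬U))) = F → T = T
Thus #2 is true.

#3: In symbols: (¬G ↓ ((U → M) → ¬U)) → ((G ↔ U) ⊕ (¬U ↑ ¬G))

¬G = ¬F = T
U → M = F → F = T
¬U = ¬F = T
(U → M) → ¬U = T → T = T
¬G ↓ ((U → M) → ¬U) = T ↓ T = F
G ↔ U = F ↔ F = T
¬U = ¬F = T
¬G = ¬F = T
¬U ↑ ¬G = T ↑ T = F
(G ↔ U) ⊕ (¬U ↑ ¬G) = T ⊕ F = T
(¬G ↓ ((U → M) → ¬U)) → ((G ↔ U) ⊕ (¬U ↑ ¬G)) = F → T = T
Thus #3 is true.

3 of the 3 statements are true.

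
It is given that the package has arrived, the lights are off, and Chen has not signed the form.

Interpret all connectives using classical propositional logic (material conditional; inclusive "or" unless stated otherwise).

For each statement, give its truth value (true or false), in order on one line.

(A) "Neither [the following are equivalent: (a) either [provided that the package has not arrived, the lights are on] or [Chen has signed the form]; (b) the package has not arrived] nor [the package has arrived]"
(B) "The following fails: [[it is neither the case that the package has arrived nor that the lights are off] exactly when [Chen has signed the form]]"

Let L = "the package has arrived" (True), M = "the lights are on" (False), W = "Chen has signed the form" (False).

(A): Parsed as (((not L -> M) or W) iff not L) nor L

not L = not True = False
not L -> M = False -> False = True
(not L -> M) or W = True or False = True
not L = not True = False
((not L -> M) or W) iff not L = True iff False = False
(((not L -> M) or W) iff not L) nor L = False nor True = False
Hence (A) is false.

(B): This is not ((L nor not M) iff W).

not M = not False = True
L nor not M = True nor True = False
(L nor not M) iff W = False iff False = True
not ((L nor not M) iff W) = not True = False
Hence (B) is false.

(A) False / (B) False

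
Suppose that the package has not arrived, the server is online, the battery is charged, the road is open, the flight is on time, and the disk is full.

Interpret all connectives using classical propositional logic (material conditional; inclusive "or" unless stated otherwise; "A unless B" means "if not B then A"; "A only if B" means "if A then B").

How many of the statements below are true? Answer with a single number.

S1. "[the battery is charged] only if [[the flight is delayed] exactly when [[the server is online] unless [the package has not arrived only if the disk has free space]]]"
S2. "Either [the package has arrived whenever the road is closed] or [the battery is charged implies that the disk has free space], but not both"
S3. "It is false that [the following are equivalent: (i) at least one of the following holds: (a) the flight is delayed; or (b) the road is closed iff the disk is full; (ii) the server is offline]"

Let R = "the battery is charged" (T), U = "the flight is delayed" (F), Q = "the server is online" (T), P = "the package has arrived" (F), V = "the disk is full" (T), S = "the road is closed" (F).

S1: Formalization: R → (U ↔ (Q ∨ (¬P → ¬V)))

¬P = ¬F = T
¬V = ¬T = F
¬P → ¬V = T → F = F
Q ∨ (¬P → ¬V) = T ∨ F = T
U ↔ (Q ∨ (¬P → ¬V)) = F ↔ T = F
R → (U ↔ (Q ∨ (¬P → ¬V))) = T → F = F
Hence S1 is false.

S2: Parsed as (S → P) ⊕ (R → ¬V)

S → P = F → F = T
¬V = ¬T = F
R → ¬V = T → F = F
(S → P) ⊕ (R → ¬V) = T ⊕ F = T
Thus S2 is true.

S3: Formalization: ¬((U ∨ (S ↔ V)) ↔ ¬Q)

S ↔ V = F ↔ T = F
U ∨ (S ↔ V) = F ∨ F = F
¬Q = ¬T = F
(U ∨ (S ↔ V)) ↔ ¬Q = F ↔ F = T
¬((U ∨ (S ↔ V)) ↔ ¬Q) = ¬T = F
So S3 is false.

Count: 1.

1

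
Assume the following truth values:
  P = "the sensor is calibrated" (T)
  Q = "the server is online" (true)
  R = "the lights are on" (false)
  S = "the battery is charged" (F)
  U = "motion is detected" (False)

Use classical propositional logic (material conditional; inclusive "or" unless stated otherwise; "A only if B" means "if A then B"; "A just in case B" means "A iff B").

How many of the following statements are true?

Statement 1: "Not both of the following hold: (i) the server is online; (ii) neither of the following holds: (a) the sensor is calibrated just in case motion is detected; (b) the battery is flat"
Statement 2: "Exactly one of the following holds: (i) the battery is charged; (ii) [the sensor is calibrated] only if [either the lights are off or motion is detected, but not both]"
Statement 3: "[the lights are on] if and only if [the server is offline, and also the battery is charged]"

Statement 1: Parsed as Q nand ((P <-> U) nor ~S)

P <-> U = T <-> F = F
~S = ~F = T
(P <-> U) nor ~S = F nor T = F
Q nand ((P <-> U) nor ~S) = T nand F = T
So Statement 1 is true.

Statement 2: This is S xor (P -> (~R xor U)).

~R = ~F = T
~R xor U = T xor F = T
P -> (~R xor U) = T -> T = T
S xor (P -> (~R xor U)) = F xor T = T
Thus Statement 2 is true.

Statement 3: This is R <-> (~Q & S).

~Q = ~T = F
~Q & S = F & F = F
R <-> (~Q & S) = F <-> F = T
So Statement 3 is true.

True statements: 3 (Statement 1, Statement 2, Statement 3).

3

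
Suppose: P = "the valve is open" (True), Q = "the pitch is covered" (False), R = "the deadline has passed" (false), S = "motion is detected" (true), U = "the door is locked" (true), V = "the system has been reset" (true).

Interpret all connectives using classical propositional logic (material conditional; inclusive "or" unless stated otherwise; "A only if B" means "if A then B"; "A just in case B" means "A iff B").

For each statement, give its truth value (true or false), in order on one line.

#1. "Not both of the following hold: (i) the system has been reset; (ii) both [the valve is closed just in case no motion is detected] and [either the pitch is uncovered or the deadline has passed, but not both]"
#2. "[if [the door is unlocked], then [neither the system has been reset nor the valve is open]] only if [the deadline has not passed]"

#1: Parsed as V nand ((~P <-> ~S) & (~Q xor R))

~P = ~T = F
~S = ~T = F
~P <-> ~S = F <-> F = T
~Q = ~F = T
~Q xor R = T xor F = T
(~P <-> ~S) & (~Q xor R) = T & T = T
V nand ((~P <-> ~S) & (~Q xor R)) = T nand T = F
So #1 is false.

#2: In symbols: (~U -> (V nor P)) -> ~R

~U = ~T = F
V nor P = T nor T = F
~U -> (V nor P) = F -> F = T
~R = ~F = T
(~U -> (V nor P)) -> ~R = T -> T = T
Hence #2 is true.

#1 False / #2 True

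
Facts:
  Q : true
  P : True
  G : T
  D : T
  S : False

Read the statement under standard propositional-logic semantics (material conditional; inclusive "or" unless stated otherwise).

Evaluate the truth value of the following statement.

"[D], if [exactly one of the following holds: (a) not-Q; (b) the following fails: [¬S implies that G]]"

Formalization: (not Q xor not (not S -> G)) -> D

not Q = not True = False
not S = not False = True
not S -> G = True -> True = True
not (not S -> G) = not True = False
not Q xor not (not S -> G) = False xor False = False
(not Q xor not (not S -> G)) -> D = False -> True = True

The statement is true.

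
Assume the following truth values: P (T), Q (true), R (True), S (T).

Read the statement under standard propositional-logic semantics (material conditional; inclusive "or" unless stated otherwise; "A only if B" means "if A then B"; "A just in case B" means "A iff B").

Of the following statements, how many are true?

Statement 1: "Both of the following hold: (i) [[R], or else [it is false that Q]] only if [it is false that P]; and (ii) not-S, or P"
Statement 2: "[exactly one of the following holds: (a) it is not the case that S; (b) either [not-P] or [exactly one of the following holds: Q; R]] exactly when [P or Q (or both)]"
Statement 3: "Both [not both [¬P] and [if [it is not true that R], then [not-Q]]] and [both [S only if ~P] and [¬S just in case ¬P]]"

0

Statement 1: Formalization: ((R ∨ ¬Q) → ¬P) ∧ (¬S ∨ P)

¬Q = ¬T = F
R ∨ ¬Q = T ∨ F = T
¬P = ¬T = F
(R ∨ ¬Q) → ¬P = T → F = F
¬S = ¬T = F
¬S ∨ P = F ∨ T = T
((R ∨ ¬Q) → ¬P) ∧ (¬S ∨ P) = F ∧ T = F
Hence Statement 1 is false.

Statement 2: This is (¬S ⊕ (¬P ∨ (Q ⊕ R))) ↔ (P ∨ Q).

¬S = ¬T = F
¬P = ¬T = F
Q ⊕ R = T ⊕ T = F
¬P ∨ (Q ⊕ R) = F ∨ F = F
¬S ⊕ (¬P ∨ (Q ⊕ R)) = F ⊕ F = F
P ∨ Q = T ∨ T = T
(¬S ⊕ (¬P ∨ (Q ⊕ R))) ↔ (P ∨ Q) = F ↔ T = F
So Statement 2 is false.

Statement 3: In symbols: (¬P ↑ (¬R → ¬Q)) ∧ ((S → ¬P) ∧ (¬S ↔ ¬P))

¬P = ¬T = F
¬R = ¬T = F
¬Q = ¬T = F
¬R → ¬Q = F → F = T
¬P ↑ (¬R → ¬Q) = F ↑ T = T
¬P = ¬T = F
S → ¬P = T → F = F
¬S = ¬T = F
¬P = ¬T = F
¬S ↔ ¬P = F ↔ F = T
(S → ¬P) ∧ (¬S ↔ ¬P) = F ∧ T = F
(¬P ↑ (¬R → ¬Q)) ∧ ((S → ¬P) ∧ (¬S ↔ ¬P)) = T ∧ F = F
Thus Statement 3 is false.

0 of the 3 statements are true (none).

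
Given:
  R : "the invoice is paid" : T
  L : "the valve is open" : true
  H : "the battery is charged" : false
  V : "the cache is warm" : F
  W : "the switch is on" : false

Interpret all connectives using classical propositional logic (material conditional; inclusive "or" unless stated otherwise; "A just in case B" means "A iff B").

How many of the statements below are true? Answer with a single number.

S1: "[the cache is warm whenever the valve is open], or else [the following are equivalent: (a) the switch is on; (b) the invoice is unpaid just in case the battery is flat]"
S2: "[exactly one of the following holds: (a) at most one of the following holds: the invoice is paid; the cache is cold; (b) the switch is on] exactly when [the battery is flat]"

S1: In symbols: (L → V) ∨ (W ↔ (¬R ↔ ¬H))

L → V = T → F = F
¬R = ¬T = F
¬H = ¬F = T
¬R ↔ ¬H = F ↔ T = F
W ↔ (¬R ↔ ¬H) = F ↔ F = T
(L → V) ∨ (W ↔ (¬R ↔ ¬H)) = F ∨ T = T
So S1 is true.

S2: Formalization: ((R ↑ ¬V) ⊕ W) ↔ ¬H

¬V = ¬F = T
R ↑ ¬V = T ↑ T = F
(R ↑ ¬V) ⊕ W = F ⊕ F = F
¬H = ¬F = T
((R ↑ ¬V) ⊕ W) ↔ ¬H = F ↔ T = F
Hence S2 is false.

Count: 1.

1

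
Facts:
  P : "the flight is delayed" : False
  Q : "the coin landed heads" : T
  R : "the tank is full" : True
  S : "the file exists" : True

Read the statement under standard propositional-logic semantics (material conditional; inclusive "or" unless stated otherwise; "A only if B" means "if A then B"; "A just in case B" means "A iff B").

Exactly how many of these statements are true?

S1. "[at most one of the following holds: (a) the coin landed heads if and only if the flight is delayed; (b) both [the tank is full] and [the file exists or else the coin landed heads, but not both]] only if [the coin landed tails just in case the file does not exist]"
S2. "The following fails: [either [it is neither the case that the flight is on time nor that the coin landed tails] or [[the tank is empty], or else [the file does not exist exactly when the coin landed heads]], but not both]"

S1: Formalization: ((Q <-> P) nand (R & (S xor Q))) -> (~Q <-> ~S)

Q <-> P = T <-> F = F
S xor Q = T xor T = F
R & (S xor Q) = T & F = F
(Q <-> P) nand (R & (S xor Q)) = F nand F = T
~Q = ~T = F
~S = ~T = F
~Q <-> ~S = F <-> F = T
((Q <-> P) nand (R & (S xor Q))) -> (~Q <-> ~S) = T -> T = T
So S1 is true.

S2: Parsed as ~((~P nor ~Q) xor (~R | (~S <-> Q)))

~P = ~F = T
~Q = ~T = F
~P nor ~Q = T nor F = F
~R = ~T = F
~S = ~T = F
~S <-> Q = F <-> T = F
~R | (~S <-> Q) = F | F = F
(~P nor ~Q) xor (~R | (~S <-> Q)) = F xor F = F
~((~P nor ~Q) xor (~R | (~S <-> Q))) = ~F = T
Thus S2 is true.

Count: 2.

2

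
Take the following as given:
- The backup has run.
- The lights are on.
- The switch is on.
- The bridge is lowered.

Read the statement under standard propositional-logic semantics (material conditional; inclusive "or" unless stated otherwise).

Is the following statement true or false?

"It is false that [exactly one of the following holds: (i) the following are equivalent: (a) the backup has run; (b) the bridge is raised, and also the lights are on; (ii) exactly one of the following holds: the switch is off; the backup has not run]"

True.

Let P = "the backup has run" (T), S = "the bridge is raised" (F), Q = "the lights are on" (T), R = "the switch is on" (T).
Formalization: ~((P <-> (S & Q)) xor (~R xor ~P))

S & Q = F & T = F
P <-> (S & Q) = T <-> F = F
~R = ~T = F
~P = ~T = F
~R xor ~P = F xor F = F
(P <-> (S & Q)) xor (~R xor ~P) = F xor F = F
~((P <-> (S & Q)) xor (~R xor ~P)) = ~F = T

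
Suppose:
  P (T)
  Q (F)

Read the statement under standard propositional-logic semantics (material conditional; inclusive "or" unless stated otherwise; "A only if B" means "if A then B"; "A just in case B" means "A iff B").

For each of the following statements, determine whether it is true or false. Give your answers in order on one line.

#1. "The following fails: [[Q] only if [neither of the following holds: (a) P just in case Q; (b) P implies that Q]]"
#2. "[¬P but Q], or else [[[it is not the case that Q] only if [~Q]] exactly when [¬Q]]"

#1: Parsed as ~(Q -> ((P <-> Q) nor (P -> Q)))

P <-> Q = T <-> F = F
P -> Q = T -> F = F
(P <-> Q) nor (P -> Q) = F nor F = T
Q -> ((P <-> Q) nor (P -> Q)) = F -> T = T
~(Q -> ((P <-> Q) nor (P -> Q))) = ~T = F
Thus #1 is false.

#2: This is (~P & Q) | ((~Q -> ~Q) <-> ~Q).

~P = ~T = F
~P & Q = F & F = F
~Q = ~F = T
~Q = ~F = T
~Q -> ~Q = T -> T = T
~Q = ~F = T
(~Q -> ~Q) <-> ~Q = T <-> T = T
(~P & Q) | ((~Q -> ~Q) <-> ~Q) = F | T = T
Hence #2 is true.

#1 False; #2 True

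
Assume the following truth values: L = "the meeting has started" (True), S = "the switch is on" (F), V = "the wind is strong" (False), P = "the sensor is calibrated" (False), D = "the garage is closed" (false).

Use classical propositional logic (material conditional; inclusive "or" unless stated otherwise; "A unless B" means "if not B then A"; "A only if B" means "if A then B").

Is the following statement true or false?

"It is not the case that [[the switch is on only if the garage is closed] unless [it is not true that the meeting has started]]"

false

Values: S=False, D=False, L=True.
Parsed as not ((S -> D) or not L)

S -> D = False -> False = True
not L = not True = False
(S -> D) or not L = True or False = True
not ((S -> D) or not L) = not True = False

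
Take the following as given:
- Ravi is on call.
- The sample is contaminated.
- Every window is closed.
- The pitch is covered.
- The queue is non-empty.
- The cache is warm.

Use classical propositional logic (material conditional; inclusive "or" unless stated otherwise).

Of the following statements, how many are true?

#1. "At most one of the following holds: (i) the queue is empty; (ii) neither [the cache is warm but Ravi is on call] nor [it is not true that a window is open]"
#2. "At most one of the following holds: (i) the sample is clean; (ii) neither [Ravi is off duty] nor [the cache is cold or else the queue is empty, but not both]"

2

Let U = "the queue is empty" (F), V = "the cache is warm" (T), P = "Ravi is on call" (T), R = "a window is open" (F), Q = "the sample is contaminated" (T).

#1: Parsed as U ↑ ((V ∧ P) ↓ ¬R)

V ∧ P = T ∧ T = T
¬R = ¬F = T
(V ∧ P) ↓ ¬R = T ↓ T = F
U ↑ ((V ∧ P) ↓ ¬R) = F ↑ F = T
Hence #1 is true.

#2: This is ¬Q ↑ (¬P ↓ (¬V ⊕ U)).

¬Q = ¬T = F
¬P = ¬T = F
¬V = ¬T = F
¬V ⊕ U = F ⊕ F = F
¬P ↓ (¬V ⊕ U) = F ↓ F = T
¬Q ↑ (¬P ↓ (¬V ⊕ U)) = F ↑ T = T
Thus #2 is true.

Count: 2.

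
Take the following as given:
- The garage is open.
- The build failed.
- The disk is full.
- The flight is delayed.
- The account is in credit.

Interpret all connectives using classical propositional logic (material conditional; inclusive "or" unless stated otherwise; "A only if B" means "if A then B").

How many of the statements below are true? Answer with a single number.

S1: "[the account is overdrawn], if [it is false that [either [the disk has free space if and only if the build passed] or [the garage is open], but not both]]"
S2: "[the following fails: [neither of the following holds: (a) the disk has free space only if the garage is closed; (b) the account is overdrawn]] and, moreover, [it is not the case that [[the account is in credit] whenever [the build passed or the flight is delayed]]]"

0

Let U = "the disk is full" (True), M = "the build passed" (False), G = "the garage is closed" (False), W = "the account is overdrawn" (False), N = "the flight is delayed" (True).

S1: In symbols: not ((not U iff M) xor not G) -> W

not U = not True = False
not U iff M = False iff False = True
not G = not False = True
(not U iff M) xor not G = True xor True = False
not ((not U iff M) xor not G) = not False = True
not ((not U iff M) xor not G) -> W = True -> False = False
So S1 is false.

S2: This is not ((not U -> G) nor W) and not ((M or N) -> not W).

not U = not True = False
not U -> G = False -> False = True
(not U -> G) nor W = True nor False = False
not ((not U -> G) nor W) = not False = True
M or N = False or True = True
not W = not False = True
(M or N) -> not W = True -> True = True
not ((M or N) -> not W) = not True = False
not ((not U -> G) nor W) and not ((M or N) -> not W) = True and False = False
So S2 is false.

0 of the 2 statements are true (none).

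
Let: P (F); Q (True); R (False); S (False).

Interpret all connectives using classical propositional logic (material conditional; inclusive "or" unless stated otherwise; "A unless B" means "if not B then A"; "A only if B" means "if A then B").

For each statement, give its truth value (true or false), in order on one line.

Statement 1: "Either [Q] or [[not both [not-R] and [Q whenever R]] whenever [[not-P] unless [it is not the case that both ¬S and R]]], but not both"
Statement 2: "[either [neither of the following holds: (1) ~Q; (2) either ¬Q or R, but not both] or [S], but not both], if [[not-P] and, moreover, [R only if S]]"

Statement 1: Parsed as Q xor ((~P | (~S nand R)) -> (~R nand (R -> Q)))

~P = ~F = T
~S = ~F = T
~S nand R = T nand F = T
~P | (~S nand R) = T | T = T
~R = ~F = T
R -> Q = F -> T = T
~R nand (R -> Q) = T nand T = F
(~P | (~S nand R)) -> (~R nand (R -> Q)) = T -> F = F
Q xor ((~P | (~S nand R)) -> (~R nand (R -> Q))) = T xor F = T
Hence Statement 1 is true.

Statement 2: Parsed as (~P & (R -> S)) -> ((~Q nor (~Q xor R)) xor S)

~P = ~F = T
R -> S = F -> F = T
~P & (R -> S) = T & T = T
~Q = ~T = F
~Q = ~T = F
~Q xor R = F xor F = F
~Q nor (~Q xor R) = F nor F = T
(~Q nor (~Q xor R)) xor S = T xor F = T
(~P & (R -> S)) -> ((~Q nor (~Q xor R)) xor S) = T -> T = T
Hence Statement 2 is true.

Statement 1 True / Statement 2 True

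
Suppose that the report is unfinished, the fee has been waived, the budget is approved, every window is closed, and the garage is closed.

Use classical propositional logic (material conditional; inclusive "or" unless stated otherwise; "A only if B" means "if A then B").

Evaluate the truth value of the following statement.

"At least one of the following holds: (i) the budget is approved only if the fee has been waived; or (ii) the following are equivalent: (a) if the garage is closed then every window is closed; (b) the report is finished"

The statement is true.

Let W = "the budget is approved" (T), V = "the fee has been waived" (T), P = "the garage is closed" (T), L = "a window is open" (F), G = "the report is finished" (F).
Parsed as (W → V) ∨ ((P → ¬L) ↔ G)

W → V = T → T = T
¬L = ¬F = T
P → ¬L = T → T = T
(P → ¬L) ↔ G = T ↔ F = F
(W → V) ∨ ((P → ¬L) ↔ G) = T ∨ F = T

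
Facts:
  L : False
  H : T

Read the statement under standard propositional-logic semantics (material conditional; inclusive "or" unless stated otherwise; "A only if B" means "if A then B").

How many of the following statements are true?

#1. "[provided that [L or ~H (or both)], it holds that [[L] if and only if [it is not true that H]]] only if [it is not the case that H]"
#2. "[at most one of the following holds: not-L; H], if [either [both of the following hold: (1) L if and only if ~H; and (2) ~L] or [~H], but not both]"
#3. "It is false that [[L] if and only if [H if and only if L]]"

#1: Parsed as ((L | ~H) -> (L <-> ~H)) -> ~H

~H = ~T = F
L | ~H = F | F = F
~H = ~T = F
L <-> ~H = F <-> F = T
(L | ~H) -> (L <-> ~H) = F -> T = T
~H = ~T = F
((L | ~H) -> (L <-> ~H)) -> ~H = T -> F = F
So #1 is false.

#2: This is (((L <-> ~H) & ~L) xor ~H) -> (~L nand H).

~H = ~T = F
L <-> ~H = F <-> F = T
~L = ~F = T
(L <-> ~H) & ~L = T & T = T
~H = ~T = F
((L <-> ~H) & ~L) xor ~H = T xor F = T
~L = ~F = T
~L nand H = T nand T = F
(((L <-> ~H) & ~L) xor ~H) -> (~L nand H) = T -> F = F
So #2 is false.

#3: This is ~(L <-> (H <-> L)).

H <-> L = T <-> F = F
L <-> (H <-> L) = F <-> F = T
~(L <-> (H <-> L)) = ~T = F
Hence #3 is false.

True statements: 0 (none).

0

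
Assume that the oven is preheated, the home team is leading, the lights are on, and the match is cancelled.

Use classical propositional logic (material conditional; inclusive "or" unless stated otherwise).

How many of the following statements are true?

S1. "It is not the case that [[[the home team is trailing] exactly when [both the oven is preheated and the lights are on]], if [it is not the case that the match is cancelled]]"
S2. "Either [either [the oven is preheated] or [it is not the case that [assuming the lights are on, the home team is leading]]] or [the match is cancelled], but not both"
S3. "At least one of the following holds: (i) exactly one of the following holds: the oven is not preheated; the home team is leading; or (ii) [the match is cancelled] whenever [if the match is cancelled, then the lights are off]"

1

Let G = "the match is cancelled" (T), H = "the home team is leading" (T), W = "the oven is preheated" (T), R = "the lights are on" (T).

S1: This is ¬(¬G → (¬H ↔ (W ∧ R))).

¬G = ¬T = F
¬H = ¬T = F
W ∧ R = T ∧ T = T
¬H ↔ (W ∧ R) = F ↔ T = F
¬G → (¬H ↔ (W ∧ R)) = F → F = T
¬(¬G → (¬H ↔ (W ∧ R))) = ¬T = F
So S1 is false.

S2: Parsed as (W ∨ ¬(R → H)) ⊕ G

R → H = T → T = T
¬(R → H) = ¬T = F
W ∨ ¬(R → H) = T ∨ F = T
(W ∨ ¬(R → H)) ⊕ G = T ⊕ T = F
So S2 is false.

S3: Parsed as (¬W ⊕ H) ∨ ((G → ¬R) → G)

¬W = ¬T = F
¬W ⊕ H = F ⊕ T = T
¬R = ¬T = F
G → ¬R = T → F = F
(G → ¬R) → G = F → T = T
(¬W ⊕ H) ∨ ((G → ¬R) → G) = T ∨ T = T
So S3 is true.

True statements: 1.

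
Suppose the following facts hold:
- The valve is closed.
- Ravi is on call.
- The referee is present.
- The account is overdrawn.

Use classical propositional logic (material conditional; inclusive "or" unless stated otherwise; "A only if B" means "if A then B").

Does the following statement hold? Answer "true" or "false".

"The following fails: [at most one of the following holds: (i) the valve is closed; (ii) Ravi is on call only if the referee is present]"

Let S = "the valve is open" (False), M = "Ravi is on call" (True), Q = "the referee is present" (True).
This is not (not S nand (M -> Q)).

not S = not False = True
M -> Q = True -> True = True
not S nand (M -> Q) = True nand True = False
not (not S nand (M -> Q)) = not False = True

True.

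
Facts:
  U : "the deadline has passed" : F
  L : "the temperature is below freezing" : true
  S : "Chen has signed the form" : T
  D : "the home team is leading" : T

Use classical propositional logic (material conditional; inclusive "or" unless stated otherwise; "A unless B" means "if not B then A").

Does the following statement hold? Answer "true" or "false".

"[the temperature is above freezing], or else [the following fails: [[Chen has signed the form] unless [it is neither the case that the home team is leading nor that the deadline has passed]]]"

Values: L=T, S=T, D=T, U=F.
Formalization: ~L | ~(S | (D nor U))

~L = ~T = F
D nor U = T nor F = F
S | (D nor U) = T | F = T
~(S | (D nor U)) = ~T = F
~L | ~(S | (D nor U)) = F | F = F

False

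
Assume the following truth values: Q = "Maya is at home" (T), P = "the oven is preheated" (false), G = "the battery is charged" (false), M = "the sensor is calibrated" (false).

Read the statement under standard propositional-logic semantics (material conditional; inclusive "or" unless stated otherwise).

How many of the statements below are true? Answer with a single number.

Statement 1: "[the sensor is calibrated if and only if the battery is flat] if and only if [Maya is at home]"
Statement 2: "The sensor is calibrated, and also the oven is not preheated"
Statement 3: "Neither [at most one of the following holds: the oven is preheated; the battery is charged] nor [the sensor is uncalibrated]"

Statement 1: Parsed as (M ↔ ¬G) ↔ Q

¬G = ¬F = T
M ↔ ¬G = F ↔ T = F
(M ↔ ¬G) ↔ Q = F ↔ T = F
Thus Statement 1 is false.

Statement 2: In symbols: M ∧ ¬P

¬P = ¬F = T
M ∧ ¬P = F ∧ T = F
So Statement 2 is false.

Statement 3: This is (P ↑ G) ↓ ¬M.

P ↑ G = F ↑ F = T
¬M = ¬F = T
(P ↑ G) ↓ ¬M = T ↓ T = F
So Statement 3 is false.

Count: 0.

0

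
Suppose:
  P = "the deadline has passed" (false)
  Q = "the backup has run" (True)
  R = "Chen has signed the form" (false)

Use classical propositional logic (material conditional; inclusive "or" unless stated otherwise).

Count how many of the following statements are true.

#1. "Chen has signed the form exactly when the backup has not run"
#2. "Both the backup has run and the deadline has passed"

1

#1: In symbols: R ↔ ¬Q

¬Q = ¬T = F
R ↔ ¬Q = F ↔ F = T
Thus #1 is true.

#2: In symbols: Q ∧ P

Q ∧ P = T ∧ F = F
So #2 is false.

1 of the 2 statements is true (#1).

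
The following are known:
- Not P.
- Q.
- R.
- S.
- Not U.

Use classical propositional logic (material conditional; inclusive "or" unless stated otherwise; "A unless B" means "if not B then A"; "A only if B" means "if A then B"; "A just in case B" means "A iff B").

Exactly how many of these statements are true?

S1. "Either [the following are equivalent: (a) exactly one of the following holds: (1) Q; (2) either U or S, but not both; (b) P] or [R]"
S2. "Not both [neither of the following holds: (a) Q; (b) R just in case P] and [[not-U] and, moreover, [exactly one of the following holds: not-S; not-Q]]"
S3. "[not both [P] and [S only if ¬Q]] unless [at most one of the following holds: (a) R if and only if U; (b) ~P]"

S1: In symbols: ((Q ⊕ (U ⊕ S)) ↔ P) ∨ R

U ⊕ S = F ⊕ T = T
Q ⊕ (U ⊕ S) = T ⊕ T = F
(Q ⊕ (U ⊕ S)) ↔ P = F ↔ F = T
((Q ⊕ (U ⊕ S)) ↔ P) ∨ R = T ∨ T = T
Hence S1 is true.

S2: Parsed as (Q ↓ (R ↔ P)) ↑ (¬U ∧ (¬S ⊕ ¬Q))

R ↔ P = T ↔ F = F
Q ↓ (R ↔ P) = T ↓ F = F
¬U = ¬F = T
¬S = ¬T = F
¬Q = ¬T = F
¬S ⊕ ¬Q = F ⊕ F = F
¬U ∧ (¬S ⊕ ¬Q) = T ∧ F = F
(Q ↓ (R ↔ P)) ↑ (¬U ∧ (¬S ⊕ ¬Q)) = F ↑ F = T
So S2 is true.

S3: Parsed as (P ↑ (S → ¬Q)) ∨ ((R ↔ U) ↑ ¬P)

¬Q = ¬T = F
S → ¬Q = T → F = F
P ↑ (S → ¬Q) = F ↑ F = T
R ↔ U = T ↔ F = F
¬P = ¬F = T
(R ↔ U) ↑ ¬P = F ↑ T = T
(P ↑ (S → ¬Q)) ∨ ((R ↔ U) ↑ ¬P) = T ∨ T = T
Thus S3 is true.

3 of the 3 statements are true (S1, S2, S3).

3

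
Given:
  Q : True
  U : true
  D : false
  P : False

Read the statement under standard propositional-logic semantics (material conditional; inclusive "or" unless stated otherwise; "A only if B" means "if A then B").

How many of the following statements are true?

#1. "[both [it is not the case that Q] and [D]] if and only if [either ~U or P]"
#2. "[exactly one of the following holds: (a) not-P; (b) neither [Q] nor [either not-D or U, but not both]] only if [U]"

2

#1: Formalization: (not Q and D) iff (not U or P)

not Q = not True = False
not Q and D = False and False = False
not U = not True = False
not U or P = False or False = False
(not Q and D) iff (not U or P) = False iff False = True
So #1 is true.

#2: In symbols: (not P xor (Q nor (not D xor U))) -> U

not P = not False = True
not D = not False = True
not D xor U = True xor True = False
Q nor (not D xor U) = True nor False = False
not P xor (Q nor (not D xor U)) = True xor False = True
(not P xor (Q nor (not D xor U))) -> U = True -> True = True
Hence #2 is true.

True statements: 2.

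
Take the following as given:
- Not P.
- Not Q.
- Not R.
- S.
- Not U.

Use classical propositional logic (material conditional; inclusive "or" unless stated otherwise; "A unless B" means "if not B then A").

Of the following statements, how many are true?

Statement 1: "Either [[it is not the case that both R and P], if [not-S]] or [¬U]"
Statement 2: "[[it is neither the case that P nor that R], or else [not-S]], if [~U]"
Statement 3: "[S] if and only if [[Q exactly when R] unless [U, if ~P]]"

Statement 1: Formalization: (~S -> (R nand P)) | ~U

~S = ~T = F
R nand P = F nand F = T
~S -> (R nand P) = F -> T = T
~U = ~F = T
(~S -> (R nand P)) | ~U = T | T = T
So Statement 1 is true.

Statement 2: Parsed as ~U -> ((P nor R) | ~S)

~U = ~F = T
P nor R = F nor F = T
~S = ~T = F
(P nor R) | ~S = T | F = T
~U -> ((P nor R) | ~S) = T -> T = T
Thus Statement 2 is true.

Statement 3: Parsed as S <-> ((Q <-> R) | (~P -> U))

Q <-> R = F <-> F = T
~P = ~F = T
~P -> U = T -> F = F
(Q <-> R) | (~P -> U) = T | F = T
S <-> ((Q <-> R) | (~P -> U)) = T <-> T = T
Thus Statement 3 is true.

Count: 3.

3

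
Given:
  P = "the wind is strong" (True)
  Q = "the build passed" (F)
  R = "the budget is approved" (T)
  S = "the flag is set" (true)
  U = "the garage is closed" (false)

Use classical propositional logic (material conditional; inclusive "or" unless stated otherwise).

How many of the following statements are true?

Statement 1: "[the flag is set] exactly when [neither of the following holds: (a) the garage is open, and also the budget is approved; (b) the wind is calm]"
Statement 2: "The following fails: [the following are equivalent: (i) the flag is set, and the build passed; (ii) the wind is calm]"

0

Statement 1: This is S ↔ ((¬U ∧ R) ↓ ¬P).

¬U = ¬F = T
¬U ∧ R = T ∧ T = T
¬P = ¬T = F
(¬U ∧ R) ↓ ¬P = T ↓ F = F
S ↔ ((¬U ∧ R) ↓ ¬P) = T ↔ F = F
Hence Statement 1 is false.

Statement 2: In symbols: ¬((S ∧ Q) ↔ ¬P)

S ∧ Q = T ∧ F = F
¬P = ¬T = F
(S ∧ Q) ↔ ¬P = F ↔ F = T
¬((S ∧ Q) ↔ ¬P) = ¬T = F
Hence Statement 2 is false.

0 of the 2 statements are true (none).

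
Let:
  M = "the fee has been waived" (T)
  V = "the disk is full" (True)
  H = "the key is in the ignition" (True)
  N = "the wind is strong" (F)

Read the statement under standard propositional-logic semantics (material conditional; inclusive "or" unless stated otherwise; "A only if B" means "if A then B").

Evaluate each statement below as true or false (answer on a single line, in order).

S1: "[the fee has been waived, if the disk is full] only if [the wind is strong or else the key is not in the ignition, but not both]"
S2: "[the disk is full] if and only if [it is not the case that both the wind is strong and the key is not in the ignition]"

S1: Formalization: (V -> M) -> (N xor ~H)

V -> M = T -> T = T
~H = ~T = F
N xor ~H = F xor F = F
(V -> M) -> (N xor ~H) = T -> F = F
Hence S1 is false.

S2: This is V <-> (N nand ~H).

~H = ~T = F
N nand ~H = F nand F = T
V <-> (N nand ~H) = T <-> T = T
Hence S2 is true.

S1 false / S2 true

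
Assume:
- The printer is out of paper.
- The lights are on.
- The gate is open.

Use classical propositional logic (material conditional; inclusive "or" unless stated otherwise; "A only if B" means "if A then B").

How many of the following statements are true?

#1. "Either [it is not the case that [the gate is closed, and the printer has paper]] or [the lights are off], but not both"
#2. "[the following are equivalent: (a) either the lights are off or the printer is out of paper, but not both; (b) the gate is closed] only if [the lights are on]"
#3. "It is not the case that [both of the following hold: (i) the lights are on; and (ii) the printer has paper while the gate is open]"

3

Let R = "the gate is open" (True), P = "the printer has paper" (False), Q = "the lights are on" (True).

#1: Parsed as not (not R and P) xor not Q

not R = not True = False
not R and P = False and False = False
not (not R and P) = not False = True
not Q = not True = False
not (not R and P) xor not Q = True xor False = True
Thus #1 is true.

#2: Formalization: ((not Q xor not P) iff not R) -> Q

not Q = not True = False
not P = not False = True
not Q xor not P = False xor True = True
not R = not True = False
(not Q xor not P) iff not R = True iff False = False
((not Q xor not P) iff not R) -> Q = False -> True = True
Hence #2 is true.

#3: This is not (Q and (P and R)).

P and R = False and True = False
Q and (P and R) = True and False = False
not (Q and (P and R)) = not False = True
Thus #3 is true.

3 of the 3 statements are true (#1, #2, #3).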